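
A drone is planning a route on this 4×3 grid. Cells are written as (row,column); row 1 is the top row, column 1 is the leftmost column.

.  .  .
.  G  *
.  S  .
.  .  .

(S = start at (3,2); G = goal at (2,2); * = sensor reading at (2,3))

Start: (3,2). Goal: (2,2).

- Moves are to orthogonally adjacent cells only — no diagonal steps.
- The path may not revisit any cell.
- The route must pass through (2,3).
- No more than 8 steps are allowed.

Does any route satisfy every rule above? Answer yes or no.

One route that works: (3,2) → (3,3) → (2,3) → (2,2).

yes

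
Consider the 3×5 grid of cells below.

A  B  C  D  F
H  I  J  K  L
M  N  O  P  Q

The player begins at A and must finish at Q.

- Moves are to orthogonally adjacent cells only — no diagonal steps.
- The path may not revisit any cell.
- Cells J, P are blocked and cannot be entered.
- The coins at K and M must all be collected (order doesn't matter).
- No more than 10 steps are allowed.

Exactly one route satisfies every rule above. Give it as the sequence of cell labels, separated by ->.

A -> H -> M -> N -> I -> B -> C -> D -> K -> L -> Q

Any route must reach K and M and still end at Q within 10 moves, so the order of the required stops is forced.
Route from A: down 2 to M, right 1 to N, up 2 to B, right 2 to D, down 1 to K, right 1 to L, down 1 to Q — 10 moves in all.
Check: all required cells visited; 10 ≤ 10 moves.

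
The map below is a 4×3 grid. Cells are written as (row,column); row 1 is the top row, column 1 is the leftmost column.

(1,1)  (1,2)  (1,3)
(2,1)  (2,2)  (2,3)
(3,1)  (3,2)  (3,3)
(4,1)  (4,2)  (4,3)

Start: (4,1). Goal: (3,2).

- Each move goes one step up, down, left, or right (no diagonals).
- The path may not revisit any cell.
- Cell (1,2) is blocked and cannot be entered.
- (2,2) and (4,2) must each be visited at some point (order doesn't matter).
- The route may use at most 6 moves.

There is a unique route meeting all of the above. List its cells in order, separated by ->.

The 6-move cap with required stops at (2,2), (4,2) leaves no slack for detours.
Route from (4,1): right 2 to (4,3), up 2 to (2,3), left 1 to (2,2), down 1 to (3,2) — 6 moves in all.
Check: all required cells visited; 6 ≤ 6 moves.

(4,1) -> (4,2) -> (4,3) -> (3,3) -> (2,3) -> (2,2) -> (3,2)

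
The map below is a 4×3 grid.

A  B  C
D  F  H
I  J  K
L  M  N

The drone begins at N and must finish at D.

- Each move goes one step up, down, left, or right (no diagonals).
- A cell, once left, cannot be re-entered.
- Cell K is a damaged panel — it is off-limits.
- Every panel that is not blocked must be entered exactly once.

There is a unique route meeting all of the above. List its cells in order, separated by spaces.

N M L I J F H C B A D

Need to visit all 11 open cells exactly once, starting at N and ending at D.
Route from N: 2× left (reaching L), up to I, right to J, up to F, right to H, up to C, 2× left (reaching A), down to D — 10 moves in all.
Check: all 11 open cells covered.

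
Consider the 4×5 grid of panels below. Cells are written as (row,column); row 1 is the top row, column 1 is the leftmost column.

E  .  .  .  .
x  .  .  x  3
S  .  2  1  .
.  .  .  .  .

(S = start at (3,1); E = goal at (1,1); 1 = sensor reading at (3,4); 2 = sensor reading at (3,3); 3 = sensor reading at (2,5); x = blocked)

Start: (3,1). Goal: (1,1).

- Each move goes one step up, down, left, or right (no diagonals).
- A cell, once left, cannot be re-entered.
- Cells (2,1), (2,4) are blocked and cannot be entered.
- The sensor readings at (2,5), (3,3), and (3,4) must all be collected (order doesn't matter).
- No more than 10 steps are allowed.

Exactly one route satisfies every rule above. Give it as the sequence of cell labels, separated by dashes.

Any route must reach (2,5), (3,3), and (3,4) and still end at (1,1) within 10 moves, so the order of the required stops is forced.
Route from (3,1): 4× right (reaching (3,5)), 2× up (reaching (1,5)), 4× left (reaching (1,1)) — 10 moves in all.
Check: all required cells visited; 10 ≤ 10 moves.

(3,1) - (3,2) - (3,3) - (3,4) - (3,5) - (2,5) - (1,5) - (1,4) - (1,3) - (1,2) - (1,1)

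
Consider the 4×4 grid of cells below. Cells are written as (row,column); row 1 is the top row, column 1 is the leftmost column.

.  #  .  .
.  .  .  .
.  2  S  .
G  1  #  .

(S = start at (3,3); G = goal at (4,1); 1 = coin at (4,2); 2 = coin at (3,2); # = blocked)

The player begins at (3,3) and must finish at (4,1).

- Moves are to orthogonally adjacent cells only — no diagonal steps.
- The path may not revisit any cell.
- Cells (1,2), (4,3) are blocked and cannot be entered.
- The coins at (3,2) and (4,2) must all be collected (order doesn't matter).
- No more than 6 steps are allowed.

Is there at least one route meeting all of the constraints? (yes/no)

yes

One route that works: (3,3) → (3,2) → (4,2) → (4,1).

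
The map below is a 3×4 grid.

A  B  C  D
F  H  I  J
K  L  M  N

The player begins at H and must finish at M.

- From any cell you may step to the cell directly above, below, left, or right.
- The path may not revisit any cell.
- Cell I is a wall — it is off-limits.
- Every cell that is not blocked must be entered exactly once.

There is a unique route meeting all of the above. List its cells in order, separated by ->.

H -> L -> K -> F -> A -> B -> C -> D -> J -> N -> M

Need to visit all 11 open cells exactly once, starting at H and ending at M.
Cell K has only two open neighbours (F and L), so the path must pass straight through it: one of those is the cell it's entered from and the other is where it exits.
Route from H: down 1 to L, left 1 to K, up 2 to A, right 3 to D, down 2 to N, left 1 to M — 10 moves in all.
Check: all 11 open cells covered.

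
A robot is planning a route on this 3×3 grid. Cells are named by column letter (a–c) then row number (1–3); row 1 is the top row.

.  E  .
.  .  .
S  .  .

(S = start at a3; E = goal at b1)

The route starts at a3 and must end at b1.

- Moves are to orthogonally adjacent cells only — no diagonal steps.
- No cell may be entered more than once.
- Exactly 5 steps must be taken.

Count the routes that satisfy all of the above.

Need simple routes of exactly 5 moves from a3 to b1 (Manhattan distance 3, so 1 moves are spent on a detour and 1 undoing it).
Enumerating: a3 a2 b2 c2 c1 b1 | a3 b3 b2 a2 a1 b1 | a3 b3 b2 c2 c1 b1 | a3 b3 c3 c2 c1 b1 | a3 b3 c3 c2 b2 b1.
That gives 5 routes.

5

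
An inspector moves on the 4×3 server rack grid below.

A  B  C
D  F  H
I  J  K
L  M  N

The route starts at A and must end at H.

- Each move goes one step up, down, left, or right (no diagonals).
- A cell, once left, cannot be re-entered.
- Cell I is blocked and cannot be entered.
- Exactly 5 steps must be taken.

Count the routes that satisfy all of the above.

Need simple routes of exactly 5 moves from A to H (Manhattan distance 3, so 1 moves are spent on a detour and 1 undoing it).
Enumerating: A D F B C H | A D F J K H | A B F J K H.
That gives 3 routes.

3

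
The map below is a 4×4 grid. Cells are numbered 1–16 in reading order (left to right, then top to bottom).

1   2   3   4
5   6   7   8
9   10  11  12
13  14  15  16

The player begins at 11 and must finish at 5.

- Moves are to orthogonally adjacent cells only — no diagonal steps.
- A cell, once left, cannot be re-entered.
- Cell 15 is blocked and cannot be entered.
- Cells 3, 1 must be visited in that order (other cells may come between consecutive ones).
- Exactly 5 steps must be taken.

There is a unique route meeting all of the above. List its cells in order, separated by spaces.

The waypoints must appear in the order 3, 1, with no cell reused.
Route from 11: 2× up (reaching 3), 2× left (reaching 1), down to 5 — 5 moves in all.
Check: order respected (3 at step 2, 1 at step 4); 5 moves as required.

11 7 3 2 1 5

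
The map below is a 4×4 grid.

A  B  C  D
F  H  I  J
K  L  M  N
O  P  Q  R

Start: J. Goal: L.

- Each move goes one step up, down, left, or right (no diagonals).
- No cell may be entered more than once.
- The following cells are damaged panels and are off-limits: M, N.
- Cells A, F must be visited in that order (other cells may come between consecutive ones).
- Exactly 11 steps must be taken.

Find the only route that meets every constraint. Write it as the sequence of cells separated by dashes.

The waypoints must appear in the order A, F, with no cell reused.
Route from J: up 1 to D, left 1 to C, down 1 to I, left 1 to H, up 1 to B, left 1 to A, down 3 to O, right 1 to P, up 1 to L — 11 moves in all.
Check: order respected (A at step 6, F at step 7); 11 moves as required.

J - D - C - I - H - B - A - F - K - O - P - L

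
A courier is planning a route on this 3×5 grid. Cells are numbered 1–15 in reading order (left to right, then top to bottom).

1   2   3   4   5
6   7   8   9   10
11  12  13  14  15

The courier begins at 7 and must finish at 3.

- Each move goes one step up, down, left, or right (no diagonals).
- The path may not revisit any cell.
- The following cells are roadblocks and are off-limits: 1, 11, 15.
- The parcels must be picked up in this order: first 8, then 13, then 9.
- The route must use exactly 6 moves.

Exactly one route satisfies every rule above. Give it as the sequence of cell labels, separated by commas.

7, 8, 13, 14, 9, 4, 3

The waypoints must appear in the order 8, 13, 9, with no cell reused.
Route from 7: right 1 to 8, down 1 to 13, right 1 to 14, up 2 to 4, left 1 to 3 — 6 moves in all.
Check: order respected (8 at step 1, 13 at step 2, 9 at step 4); 6 moves as required.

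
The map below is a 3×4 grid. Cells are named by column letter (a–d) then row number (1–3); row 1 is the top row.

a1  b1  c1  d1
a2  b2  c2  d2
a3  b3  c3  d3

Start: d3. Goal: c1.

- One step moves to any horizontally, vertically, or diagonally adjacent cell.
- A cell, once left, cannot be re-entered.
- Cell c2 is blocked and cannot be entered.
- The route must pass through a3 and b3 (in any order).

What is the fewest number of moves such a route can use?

Any route passes through a3 and b3 in some order between d3 and c1. Summing Chebyshev distances along each leg and taking the cheapest ordering (d3 → b3 → a3 → c1) gives a lower bound of 2 + 1 + 2 = 5 moves.
A route of 5 moves achieves this: d3 → c3 → b3 → a3 → b2 → c1.
Since 5 matches the lower bound, it is optimal.

5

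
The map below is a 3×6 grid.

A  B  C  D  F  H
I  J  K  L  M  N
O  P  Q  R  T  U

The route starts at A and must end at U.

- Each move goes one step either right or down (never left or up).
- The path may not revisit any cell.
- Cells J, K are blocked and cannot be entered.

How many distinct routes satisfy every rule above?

7

A right/down-only route from A to U makes exactly 2 down-moves and 5 right-moves in some order.
With no other constraints that would be C(7,2) = 21 routes.
Subtract routes through each blocked cell (inclusion–exclusion for overlaps): − through J: 10 − through K: 12 + through J&K: 8 → 7.
That gives 7 routes.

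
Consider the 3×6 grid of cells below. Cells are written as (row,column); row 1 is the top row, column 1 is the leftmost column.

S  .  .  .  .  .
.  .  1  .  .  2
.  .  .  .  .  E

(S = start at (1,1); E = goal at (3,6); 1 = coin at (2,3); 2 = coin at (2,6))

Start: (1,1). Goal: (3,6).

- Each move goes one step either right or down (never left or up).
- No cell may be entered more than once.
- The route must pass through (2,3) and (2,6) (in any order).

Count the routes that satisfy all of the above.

3

A right/down-only route from (1,1) to (3,6) makes exactly 2 down-moves and 5 right-moves in some order.
With no other constraints that would be C(7,2) = 21 routes.
A monotone route can only reach the required cells in the order (2,3), (2,6), so split there and multiply the segment counts: (1,1)→(2,3): 3; (2,3)→(2,6): 1; (2,6)→(3,6): 1; product = 3.
That gives 3 routes.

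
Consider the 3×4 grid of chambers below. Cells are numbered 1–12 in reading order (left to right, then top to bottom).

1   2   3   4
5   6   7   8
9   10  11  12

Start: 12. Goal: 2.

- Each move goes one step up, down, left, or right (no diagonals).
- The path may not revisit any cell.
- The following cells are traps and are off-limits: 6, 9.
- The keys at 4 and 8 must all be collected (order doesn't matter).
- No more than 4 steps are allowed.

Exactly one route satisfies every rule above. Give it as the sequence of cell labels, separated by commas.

12, 8, 4, 3, 2

The 4-move cap with required stops at 4, 8 leaves no slack for detours.
Route from 12: 2× up (reaching 4), 2× left (reaching 2) — 4 moves in all.
Check: all required cells visited; 4 ≤ 4 moves.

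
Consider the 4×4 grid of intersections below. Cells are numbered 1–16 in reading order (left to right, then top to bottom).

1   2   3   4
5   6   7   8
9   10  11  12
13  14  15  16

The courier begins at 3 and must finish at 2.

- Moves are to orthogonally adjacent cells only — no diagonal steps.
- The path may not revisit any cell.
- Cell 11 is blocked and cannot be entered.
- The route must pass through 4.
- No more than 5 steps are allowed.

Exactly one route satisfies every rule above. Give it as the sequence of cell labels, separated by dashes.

Any route must reach 4 and still end at 2 within 5 moves, so the order of the required stops is forced.
Route from 3: right 1 to 4, down 1 to 8, left 2 to 6, up 1 to 2 — 5 moves in all.
Check: all required cells visited; 5 ≤ 5 moves.

3 - 4 - 8 - 7 - 6 - 2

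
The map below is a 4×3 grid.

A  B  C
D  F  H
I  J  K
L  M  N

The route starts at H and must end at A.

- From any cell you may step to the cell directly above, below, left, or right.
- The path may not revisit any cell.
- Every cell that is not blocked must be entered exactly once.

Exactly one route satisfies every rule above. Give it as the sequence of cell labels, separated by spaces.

Need to visit all 12 open cells exactly once, starting at H and ending at A.
Cell L has only two open neighbours (I and M), so the path must pass straight through it: one of those is the cell it's entered from and the other is where it exits.
Route from H: up to C, left to B, 2× down (reaching J), right to K, down to N, 2× left (reaching L), 3× up (reaching A) — 11 moves in all.
Check: all 12 open cells covered.

H C B F J K N M L I D A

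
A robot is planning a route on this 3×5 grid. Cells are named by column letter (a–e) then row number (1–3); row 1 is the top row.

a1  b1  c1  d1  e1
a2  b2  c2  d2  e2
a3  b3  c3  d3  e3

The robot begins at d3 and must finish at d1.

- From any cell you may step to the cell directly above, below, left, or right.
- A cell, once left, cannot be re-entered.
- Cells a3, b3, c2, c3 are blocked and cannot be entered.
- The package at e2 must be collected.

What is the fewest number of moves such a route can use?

4

Any route passes through e2 somewhere between d3 and d1. Summing Manhattan distances along the two legs (d3 → e2 → d1) gives a lower bound of 2 + 2 = 4 moves.
A route of 4 moves achieves this: d3 → d2 → e2 → e1 → d1.
Since 4 matches the lower bound, it is optimal.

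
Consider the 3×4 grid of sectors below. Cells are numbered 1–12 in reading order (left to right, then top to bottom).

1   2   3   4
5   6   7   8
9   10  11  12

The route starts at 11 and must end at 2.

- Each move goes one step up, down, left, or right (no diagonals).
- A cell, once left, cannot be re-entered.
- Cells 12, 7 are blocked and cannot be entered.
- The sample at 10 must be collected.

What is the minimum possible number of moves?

3

Any route passes through 10 somewhere between 11 and 2. Summing Manhattan distances along the two legs (11 → 10 → 2) gives a lower bound of 1 + 2 = 3 moves.
A route of 3 moves achieves this: 11 → 10 → 6 → 2.
Since 3 matches the lower bound, it is optimal.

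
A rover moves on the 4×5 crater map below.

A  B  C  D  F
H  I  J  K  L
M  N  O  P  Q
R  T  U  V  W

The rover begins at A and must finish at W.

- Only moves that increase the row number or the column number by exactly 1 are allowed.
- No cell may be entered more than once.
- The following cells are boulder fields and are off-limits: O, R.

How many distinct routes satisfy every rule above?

A right/down-only route from A to W makes exactly 3 down-moves and 4 right-moves in some order.
With no other constraints that would be C(7,3) = 35 routes.
Subtract routes through each blocked cell (inclusion–exclusion for overlaps): − through O: 18 − through R: 1 → 16.
That gives 16 routes.

16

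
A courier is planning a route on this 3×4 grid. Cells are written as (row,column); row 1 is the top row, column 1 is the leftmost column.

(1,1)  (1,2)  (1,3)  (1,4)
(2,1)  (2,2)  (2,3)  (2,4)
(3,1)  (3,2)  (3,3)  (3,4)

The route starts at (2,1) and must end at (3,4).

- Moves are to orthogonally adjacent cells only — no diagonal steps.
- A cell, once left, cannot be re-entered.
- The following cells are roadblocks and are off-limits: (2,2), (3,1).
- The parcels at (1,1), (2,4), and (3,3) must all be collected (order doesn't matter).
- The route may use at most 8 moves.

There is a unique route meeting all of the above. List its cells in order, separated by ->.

The budget equals the shortest possible length, so every move has to be on a shortest route through the required cells.
Route from (2,1): up to (1,1), 3× right (reaching (1,4)), down to (2,4), left to (2,3), down to (3,3), right to (3,4) — 8 moves in all.
Check: all required cells visited; 8 ≤ 8 moves.

(2,1) -> (1,1) -> (1,2) -> (1,3) -> (1,4) -> (2,4) -> (2,3) -> (3,3) -> (3,4)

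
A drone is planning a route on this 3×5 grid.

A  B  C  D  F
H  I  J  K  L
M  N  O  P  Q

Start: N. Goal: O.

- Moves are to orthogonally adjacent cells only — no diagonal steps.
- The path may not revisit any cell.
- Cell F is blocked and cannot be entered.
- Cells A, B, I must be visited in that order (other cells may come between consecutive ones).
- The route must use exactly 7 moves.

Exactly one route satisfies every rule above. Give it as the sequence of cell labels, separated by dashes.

N - M - H - A - B - I - J - O

The waypoints must appear in the order A, B, I, with no cell reused.
Route from N: left 1 to M, up 2 to A, right 1 to B, down 1 to I, right 1 to J, down 1 to O — 7 moves in all.
Check: order respected (A at step 3, B at step 4, I at step 5); 7 moves as required.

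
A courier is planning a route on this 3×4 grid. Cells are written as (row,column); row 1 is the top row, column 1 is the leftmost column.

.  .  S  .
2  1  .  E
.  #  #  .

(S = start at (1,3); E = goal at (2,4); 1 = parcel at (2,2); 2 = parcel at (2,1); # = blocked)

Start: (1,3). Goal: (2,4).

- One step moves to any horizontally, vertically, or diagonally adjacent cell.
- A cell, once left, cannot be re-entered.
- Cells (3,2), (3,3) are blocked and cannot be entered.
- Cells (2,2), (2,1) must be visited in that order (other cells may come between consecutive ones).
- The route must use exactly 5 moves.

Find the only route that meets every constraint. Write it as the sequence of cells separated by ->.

The waypoints must appear in the order (2,2), (2,1), with no cell reused.
Route from (1,3): down-left 1 to (2,2), left 1 to (2,1), up-right 1 to (1,2), down-right 1 to (2,3), right 1 to (2,4) — 5 moves in all.
Check: order respected (1 at step 1, 2 at step 2); 5 moves as required.

(1,3) -> (2,2) -> (2,1) -> (1,2) -> (2,3) -> (2,4)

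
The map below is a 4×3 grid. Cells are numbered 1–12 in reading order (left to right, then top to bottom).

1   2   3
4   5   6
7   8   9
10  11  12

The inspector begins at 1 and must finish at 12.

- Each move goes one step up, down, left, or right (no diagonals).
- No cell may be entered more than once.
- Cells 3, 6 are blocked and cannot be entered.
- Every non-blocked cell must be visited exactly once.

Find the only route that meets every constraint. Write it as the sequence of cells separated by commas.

Need to visit all 10 open cells exactly once, starting at 1 and ending at 12.
Cell 9 has only two open neighbours (12 and 8), so the path must pass straight through it: one of those is the cell it's entered from and the other is where it exits.
Route from 1: right 1 to 2, down 1 to 5, left 1 to 4, down 2 to 10, right 1 to 11, up 1 to 8, right 1 to 9, down 1 to 12 — 9 moves in all.
Check: all 10 open cells covered.

1, 2, 5, 4, 7, 10, 11, 8, 9, 12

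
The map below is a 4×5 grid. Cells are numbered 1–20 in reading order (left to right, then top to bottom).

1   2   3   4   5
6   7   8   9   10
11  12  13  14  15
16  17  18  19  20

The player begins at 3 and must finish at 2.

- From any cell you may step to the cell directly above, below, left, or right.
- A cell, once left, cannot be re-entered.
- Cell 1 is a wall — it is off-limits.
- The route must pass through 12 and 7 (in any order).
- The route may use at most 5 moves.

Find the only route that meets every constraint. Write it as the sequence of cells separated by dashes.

3 - 8 - 13 - 12 - 7 - 2

Any route must reach 12 and 7 and still end at 2 within 5 moves, so the order of the required stops is forced.
Route from 3: down 2 to 13, left 1 to 12, up 2 to 2 — 5 moves in all.
Check: all required cells visited; 5 ≤ 5 moves.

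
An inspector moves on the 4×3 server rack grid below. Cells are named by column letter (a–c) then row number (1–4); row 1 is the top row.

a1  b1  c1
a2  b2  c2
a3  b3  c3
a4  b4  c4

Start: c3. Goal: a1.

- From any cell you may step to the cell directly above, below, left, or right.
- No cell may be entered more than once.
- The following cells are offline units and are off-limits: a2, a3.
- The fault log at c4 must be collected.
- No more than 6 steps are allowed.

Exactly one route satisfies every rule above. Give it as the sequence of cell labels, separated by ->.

c3 -> c4 -> b4 -> b3 -> b2 -> b1 -> a1

Any route must reach c4 and still end at a1 within 6 moves, so the order of the required stops is forced.
Route from c3: down to c4, left to b4, 3× up (reaching b1), left to a1 — 6 moves in all.
Check: all required cells visited; 6 ≤ 6 moves.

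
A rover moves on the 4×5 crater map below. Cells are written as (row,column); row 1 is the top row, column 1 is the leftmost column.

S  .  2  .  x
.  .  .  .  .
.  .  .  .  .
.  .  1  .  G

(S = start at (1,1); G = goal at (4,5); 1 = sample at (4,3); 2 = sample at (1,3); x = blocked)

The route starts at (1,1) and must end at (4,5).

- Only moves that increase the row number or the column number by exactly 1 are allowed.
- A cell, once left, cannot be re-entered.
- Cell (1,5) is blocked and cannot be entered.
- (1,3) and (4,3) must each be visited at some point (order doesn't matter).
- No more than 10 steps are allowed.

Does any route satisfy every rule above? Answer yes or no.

One route that works: (1,1) → (1,2) → (1,3) → (2,3) → (3,3) → (4,3) → (4,4) → (4,5).

yes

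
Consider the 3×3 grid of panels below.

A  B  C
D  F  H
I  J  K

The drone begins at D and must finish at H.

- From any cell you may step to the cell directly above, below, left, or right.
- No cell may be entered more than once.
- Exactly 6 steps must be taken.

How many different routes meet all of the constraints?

Need simple routes of exactly 6 moves from D to H (Manhattan distance 2, so 2 moves are spent on a detour and 2 undoing it).
Enumerating: D A B F J K H | D I J F B C H.
That gives 2 routes.

2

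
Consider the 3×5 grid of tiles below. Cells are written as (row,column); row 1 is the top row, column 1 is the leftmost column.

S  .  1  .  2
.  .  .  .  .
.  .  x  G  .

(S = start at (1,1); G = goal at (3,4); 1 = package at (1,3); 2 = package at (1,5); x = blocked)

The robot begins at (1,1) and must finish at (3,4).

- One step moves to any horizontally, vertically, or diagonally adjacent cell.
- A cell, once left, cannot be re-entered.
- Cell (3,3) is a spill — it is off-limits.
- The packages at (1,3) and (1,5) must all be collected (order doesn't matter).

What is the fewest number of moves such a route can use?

6

Any route passes through (1,3) and (1,5) in some order between (1,1) and (3,4). Summing Chebyshev distances along each leg and taking the cheapest ordering ((1,1) → (1,3) → (1,5) → (3,4)) gives a lower bound of 2 + 2 + 2 = 6 moves.
A route of 6 moves achieves this: (1,1) → (1,2) → (1,3) → (1,4) → (1,5) → (2,4) → (3,4).
Since 6 matches the lower bound, it is optimal.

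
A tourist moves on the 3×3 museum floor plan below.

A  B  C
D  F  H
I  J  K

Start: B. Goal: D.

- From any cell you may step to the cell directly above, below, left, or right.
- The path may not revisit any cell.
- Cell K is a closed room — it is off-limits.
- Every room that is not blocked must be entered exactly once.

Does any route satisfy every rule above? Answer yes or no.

no

Colour the cells like a checkerboard: each orthogonal step flips colour, so a Hamiltonian route alternates colours. Here there are 4 cells of one colour and 4 of the other, with start on the same colour as the goal — the counts and endpoints can't be arranged into an alternating sequence of length 8, so no Hamiltonian route exists.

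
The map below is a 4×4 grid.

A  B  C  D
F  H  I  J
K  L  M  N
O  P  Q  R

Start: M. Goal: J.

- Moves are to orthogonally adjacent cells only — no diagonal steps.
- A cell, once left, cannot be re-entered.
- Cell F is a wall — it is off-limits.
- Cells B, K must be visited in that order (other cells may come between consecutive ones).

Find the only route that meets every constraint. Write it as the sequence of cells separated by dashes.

M - I - C - B - H - L - K - O - P - Q - R - N - J

The waypoints must appear in the order B, K, with no cell reused.
Route from M: up 2 to C, left 1 to B, down 2 to L, left 1 to K, down 1 to O, right 3 to R, up 2 to J — 12 moves in all.
Check: order respected (B at step 3, K at step 6).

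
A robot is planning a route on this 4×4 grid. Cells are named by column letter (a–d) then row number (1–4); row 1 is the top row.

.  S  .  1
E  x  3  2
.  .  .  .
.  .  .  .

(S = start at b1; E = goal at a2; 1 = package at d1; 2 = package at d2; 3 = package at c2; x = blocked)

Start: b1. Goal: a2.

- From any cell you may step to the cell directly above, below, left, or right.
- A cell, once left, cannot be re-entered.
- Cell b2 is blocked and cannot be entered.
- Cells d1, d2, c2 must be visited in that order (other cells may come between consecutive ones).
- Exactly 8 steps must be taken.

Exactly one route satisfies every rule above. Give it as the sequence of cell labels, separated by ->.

The waypoints must appear in the order d1, d2, c2, with no cell reused.
Route from b1: 2× right (reaching d1), down to d2, left to c2, down to c3, 2× left (reaching a3), up to a2 — 8 moves in all.
Check: order respected (1 at step 2, 2 at step 3, 3 at step 4); 8 moves as required.

b1 -> c1 -> d1 -> d2 -> c2 -> c3 -> b3 -> a3 -> a2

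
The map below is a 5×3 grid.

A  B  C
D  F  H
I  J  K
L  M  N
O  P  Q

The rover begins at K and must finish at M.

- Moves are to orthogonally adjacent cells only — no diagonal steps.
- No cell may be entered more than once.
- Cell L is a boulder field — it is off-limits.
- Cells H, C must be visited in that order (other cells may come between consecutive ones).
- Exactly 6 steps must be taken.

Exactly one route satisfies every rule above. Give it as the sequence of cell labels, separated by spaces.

The waypoints must appear in the order H, C, with no cell reused.
Route from K: up 2 to C, left 1 to B, down 3 to M — 6 moves in all.
Check: order respected (H at step 1, C at step 2); 6 moves as required.

K H C B F J M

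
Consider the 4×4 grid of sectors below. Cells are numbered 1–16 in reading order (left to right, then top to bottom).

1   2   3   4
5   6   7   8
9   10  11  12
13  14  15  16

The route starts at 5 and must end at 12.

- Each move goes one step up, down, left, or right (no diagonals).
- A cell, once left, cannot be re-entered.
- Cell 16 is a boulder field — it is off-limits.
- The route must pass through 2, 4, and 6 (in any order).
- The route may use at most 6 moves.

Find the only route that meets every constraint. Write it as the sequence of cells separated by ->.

The 6-move cap with required stops at 2, 4, 6 leaves no slack for detours.
Route from 5: right 1 to 6, up 1 to 2, right 2 to 4, down 2 to 12 — 6 moves in all.
Check: all required cells visited; 6 ≤ 6 moves.

5 -> 6 -> 2 -> 3 -> 4 -> 8 -> 12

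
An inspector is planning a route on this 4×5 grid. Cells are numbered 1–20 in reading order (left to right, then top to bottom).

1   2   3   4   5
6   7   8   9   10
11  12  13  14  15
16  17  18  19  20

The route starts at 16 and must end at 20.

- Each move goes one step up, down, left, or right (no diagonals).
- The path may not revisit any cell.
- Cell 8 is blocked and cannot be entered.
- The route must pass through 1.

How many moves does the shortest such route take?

10

Any route passes through 1 somewhere between 16 and 20. Summing Manhattan distances along the two legs (16 → 1 → 20) gives a lower bound of 3 + 7 = 10 moves.
A route of 10 moves achieves this: 16 → 11 → 6 → 1 → 2 → 7 → 12 → 17 → 18 → 19 → 20.
Since 10 matches the lower bound, it is optimal.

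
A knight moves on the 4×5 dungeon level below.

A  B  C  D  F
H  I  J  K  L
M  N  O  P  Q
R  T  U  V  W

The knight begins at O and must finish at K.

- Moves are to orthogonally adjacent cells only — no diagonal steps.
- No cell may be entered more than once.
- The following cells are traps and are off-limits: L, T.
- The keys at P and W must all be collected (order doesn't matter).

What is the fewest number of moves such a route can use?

Any route passes through P and W in some order between O and K. Summing Manhattan distances along each leg and taking the cheapest ordering (O → W → P → K) gives a lower bound of 3 + 2 + 1 = 6 moves.
A route of 6 moves achieves this: O → U → V → W → Q → P → K.
Since 6 matches the lower bound, it is optimal.

6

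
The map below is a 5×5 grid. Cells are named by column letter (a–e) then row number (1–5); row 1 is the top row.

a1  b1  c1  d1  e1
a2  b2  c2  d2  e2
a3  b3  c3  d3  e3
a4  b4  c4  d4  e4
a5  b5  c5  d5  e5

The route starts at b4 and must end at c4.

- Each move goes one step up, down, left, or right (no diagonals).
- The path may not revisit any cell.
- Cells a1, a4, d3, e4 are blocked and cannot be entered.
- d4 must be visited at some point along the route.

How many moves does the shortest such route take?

Any route passes through d4 somewhere between b4 and c4. Summing Manhattan distances along the two legs (b4 → d4 → c4) gives a lower bound of 2 + 1 = 3 moves.
The shortest route satisfying every rule uses 5 moves: b4 → b5 → c5 → d5 → d4 → c4.
The bound of 3 isn't tight here; checking systematically, no route of length 3 through 4 satisfies every constraint, so 5 is the minimum.

5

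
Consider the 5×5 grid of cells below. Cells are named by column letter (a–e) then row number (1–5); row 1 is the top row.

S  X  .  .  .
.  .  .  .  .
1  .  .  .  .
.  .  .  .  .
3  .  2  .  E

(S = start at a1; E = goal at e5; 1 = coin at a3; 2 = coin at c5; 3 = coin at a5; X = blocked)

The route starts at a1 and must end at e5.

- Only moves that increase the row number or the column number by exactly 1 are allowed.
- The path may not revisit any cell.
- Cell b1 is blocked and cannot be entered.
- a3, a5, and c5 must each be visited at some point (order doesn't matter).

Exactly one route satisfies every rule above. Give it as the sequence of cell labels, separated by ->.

a1 -> a2 -> a3 -> a4 -> a5 -> b5 -> c5 -> d5 -> e5

Moves only go right or down, so the column and row indices never decrease.
Route from a1: 4× down (reaching a5), 4× right (reaching e5) — 8 moves in all.
Check: all required cells visited.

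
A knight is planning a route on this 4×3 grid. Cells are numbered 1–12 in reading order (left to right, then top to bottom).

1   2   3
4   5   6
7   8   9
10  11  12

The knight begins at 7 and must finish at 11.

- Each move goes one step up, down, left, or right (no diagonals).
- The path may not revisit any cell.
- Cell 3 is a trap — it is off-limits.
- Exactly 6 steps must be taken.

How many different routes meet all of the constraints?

5

Need simple routes of exactly 6 moves from 7 to 11 (Manhattan distance 2, so 2 moves are spent on a detour and 2 undoing it).
Enumerating: 7 4 1 2 5 8 11 | 7 4 5 8 9 12 11 | 7 4 5 6 9 12 11 | 7 4 5 6 9 8 11 | 7 8 5 6 9 12 11.
That gives 5 routes.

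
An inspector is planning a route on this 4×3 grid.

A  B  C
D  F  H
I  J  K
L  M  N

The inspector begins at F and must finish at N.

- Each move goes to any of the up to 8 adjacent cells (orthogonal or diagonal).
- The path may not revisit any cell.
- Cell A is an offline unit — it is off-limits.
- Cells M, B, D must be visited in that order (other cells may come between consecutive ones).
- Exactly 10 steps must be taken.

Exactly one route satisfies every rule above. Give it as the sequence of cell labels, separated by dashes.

The waypoints must appear in the order M, B, D, with no cell reused.
Route from F: down-left 1 to I, down 1 to L, right 1 to M, up-right 1 to K, up 2 to C, left 1 to B, down-left 1 to D, down-right 2 to N — 10 moves in all.
Check: order respected (M at step 3, B at step 7, D at step 8); 10 moves as required.

F - I - L - M - K - H - C - B - D - J - N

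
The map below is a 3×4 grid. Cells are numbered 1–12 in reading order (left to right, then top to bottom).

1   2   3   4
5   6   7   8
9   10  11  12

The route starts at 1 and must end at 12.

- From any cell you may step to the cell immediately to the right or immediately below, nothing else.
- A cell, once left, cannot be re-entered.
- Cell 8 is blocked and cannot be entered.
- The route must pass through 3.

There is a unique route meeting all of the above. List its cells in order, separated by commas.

1, 2, 3, 7, 11, 12

Moves only go right or down, so the column and row indices never decrease.
Route from 1: right 2 to 3, down 2 to 11, right 1 to 12 — 5 moves in all.
Check: all required cells visited.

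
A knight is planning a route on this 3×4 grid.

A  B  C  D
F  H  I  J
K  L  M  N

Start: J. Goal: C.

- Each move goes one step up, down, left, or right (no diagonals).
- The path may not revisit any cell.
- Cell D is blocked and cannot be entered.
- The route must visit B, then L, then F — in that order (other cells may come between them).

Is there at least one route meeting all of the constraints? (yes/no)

Ignoring the required order, 9 revisit-free routes from J to C pass through all of B, L, and F; the waypoint orders that occur are L → F → B (9) — never B → L → F.

no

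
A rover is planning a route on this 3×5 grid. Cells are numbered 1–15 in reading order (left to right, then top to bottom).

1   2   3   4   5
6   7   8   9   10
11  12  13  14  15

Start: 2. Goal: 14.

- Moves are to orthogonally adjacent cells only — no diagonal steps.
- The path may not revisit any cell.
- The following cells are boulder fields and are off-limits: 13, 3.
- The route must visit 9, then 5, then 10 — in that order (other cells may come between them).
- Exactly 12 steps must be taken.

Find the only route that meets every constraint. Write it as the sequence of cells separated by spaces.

2 1 6 11 12 7 8 9 4 5 10 15 14

The waypoints must appear in the order 9, 5, 10, with no cell reused.
Route from 2: left to 1, 2× down (reaching 11), right to 12, up to 7, 2× right (reaching 9), up to 4, right to 5, 2× down (reaching 15), left to 14 — 12 moves in all.
Check: order respected (9 at step 7, 5 at step 9, 10 at step 10); 12 moves as required.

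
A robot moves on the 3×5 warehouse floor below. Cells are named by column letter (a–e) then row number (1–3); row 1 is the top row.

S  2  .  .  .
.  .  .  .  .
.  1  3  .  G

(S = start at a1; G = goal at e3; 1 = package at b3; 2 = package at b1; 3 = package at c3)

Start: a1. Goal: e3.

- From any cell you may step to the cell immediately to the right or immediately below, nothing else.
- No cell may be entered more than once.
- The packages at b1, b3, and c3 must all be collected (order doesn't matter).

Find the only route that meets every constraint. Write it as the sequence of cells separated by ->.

Moves only go right or down, so the column and row indices never decrease.
Route from a1: right 1 to b1, down 2 to b3, right 3 to e3 — 6 moves in all.
Check: all required cells visited.

a1 -> b1 -> b2 -> b3 -> c3 -> d3 -> e3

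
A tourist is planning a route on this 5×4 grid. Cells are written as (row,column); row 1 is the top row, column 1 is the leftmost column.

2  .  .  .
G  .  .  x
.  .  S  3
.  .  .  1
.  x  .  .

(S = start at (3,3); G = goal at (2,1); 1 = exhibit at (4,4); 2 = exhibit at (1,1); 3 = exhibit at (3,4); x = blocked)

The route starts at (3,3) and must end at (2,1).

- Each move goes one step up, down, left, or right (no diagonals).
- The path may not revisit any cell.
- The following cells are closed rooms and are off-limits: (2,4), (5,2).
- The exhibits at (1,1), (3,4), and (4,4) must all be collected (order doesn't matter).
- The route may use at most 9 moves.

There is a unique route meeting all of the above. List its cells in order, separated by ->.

(3,3) -> (3,4) -> (4,4) -> (4,3) -> (4,2) -> (3,2) -> (2,2) -> (1,2) -> (1,1) -> (2,1)

The 9-move cap with required stops at (1,1), (3,4), (4,4) leaves no slack for detours.
Route from (3,3): right to (3,4), down to (4,4), 2× left (reaching (4,2)), 3× up (reaching (1,2)), left to (1,1), down to (2,1) — 9 moves in all.
Check: all required cells visited; 9 ≤ 9 moves.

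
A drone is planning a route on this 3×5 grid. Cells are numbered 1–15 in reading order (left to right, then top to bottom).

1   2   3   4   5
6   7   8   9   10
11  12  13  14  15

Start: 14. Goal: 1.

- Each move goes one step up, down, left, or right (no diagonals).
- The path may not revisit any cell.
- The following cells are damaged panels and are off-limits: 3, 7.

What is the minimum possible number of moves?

5

The Manhattan distance from 14 to 1 is |3−1| + |4−1| = 5, so at least 5 moves are needed.
A route of 5 moves achieves this: 14 → 13 → 12 → 11 → 6 → 1.
Since 5 matches the lower bound, it is optimal.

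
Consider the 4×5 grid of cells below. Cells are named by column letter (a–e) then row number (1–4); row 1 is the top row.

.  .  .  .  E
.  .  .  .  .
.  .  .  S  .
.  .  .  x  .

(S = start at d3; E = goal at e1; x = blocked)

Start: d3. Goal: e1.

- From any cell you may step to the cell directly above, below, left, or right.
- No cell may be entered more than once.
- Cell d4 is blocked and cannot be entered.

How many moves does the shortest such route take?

The Manhattan distance from d3 to e1 is |3−1| + |4−5| = 3, so at least 3 moves are needed.
A route of 3 moves achieves this: d3 → d2 → d1 → e1.
Since 3 matches the lower bound, it is optimal.

3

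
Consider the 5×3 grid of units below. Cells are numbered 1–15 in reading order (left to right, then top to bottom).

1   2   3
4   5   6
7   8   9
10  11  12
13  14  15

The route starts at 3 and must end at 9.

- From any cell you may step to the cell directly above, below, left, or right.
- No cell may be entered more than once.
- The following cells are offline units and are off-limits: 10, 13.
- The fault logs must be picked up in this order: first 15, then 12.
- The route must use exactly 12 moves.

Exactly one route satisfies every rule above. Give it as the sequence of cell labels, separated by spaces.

The waypoints must appear in the order 15, 12, with no cell reused.
Route from 3: down to 6, left to 5, up to 2, left to 1, 2× down (reaching 7), right to 8, 2× down (reaching 14), right to 15, 2× up (reaching 9) — 12 moves in all.
Check: order respected (15 at step 10, 12 at step 11); 12 moves as required.

3 6 5 2 1 4 7 8 11 14 15 12 9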